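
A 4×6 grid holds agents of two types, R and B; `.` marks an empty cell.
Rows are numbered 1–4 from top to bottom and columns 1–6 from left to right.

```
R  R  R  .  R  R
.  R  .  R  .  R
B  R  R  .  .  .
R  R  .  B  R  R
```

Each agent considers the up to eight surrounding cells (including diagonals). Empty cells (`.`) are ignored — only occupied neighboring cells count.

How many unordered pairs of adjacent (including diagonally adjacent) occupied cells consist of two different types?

6

Scan each occupied cell's neighbors to the right and below (and the two forward diagonals) so each pair is counted once.
From row 1: 0 unlike of 10 pairs (running 0/10).
From row 2: 1 unlike of 4 pairs (running 1/14).
From row 3: 4 unlike of 8 pairs (running 5/22).
From row 4: 1 unlike of 3 pairs (running 6/25).
Total adjacent occupied pairs: 25; unlike-type pairs: 6.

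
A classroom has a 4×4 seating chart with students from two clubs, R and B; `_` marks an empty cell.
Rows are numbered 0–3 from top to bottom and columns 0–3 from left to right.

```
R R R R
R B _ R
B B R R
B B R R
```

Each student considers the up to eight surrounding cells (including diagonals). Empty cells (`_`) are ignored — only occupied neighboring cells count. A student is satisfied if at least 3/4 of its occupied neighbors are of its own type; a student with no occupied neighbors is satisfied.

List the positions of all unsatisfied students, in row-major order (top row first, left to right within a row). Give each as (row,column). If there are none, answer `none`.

Row 0: (0,0)R 2/3 unhappy · (0,1)R 3/4 ok · (0,2)R 3/4 ok · (0,3)R 2/2 ok
Row 1: (1,0)R 2/5 unhappy · (1,1)B 2/7 unhappy · (1,3)R 4/4 ok
Row 2: (2,0)B 4/5 ok · (2,1)B 4/7 unhappy · (2,2)R 4/7 unhappy · (2,3)R 4/4 ok
Row 3: (3,0)B 3/3 ok · (3,1)B 3/5 unhappy · (3,2)R 3/5 unhappy · (3,3)R 3/3 ok

(0,0), (1,0), (1,1), (2,1), (2,2), (3,1), (3,2)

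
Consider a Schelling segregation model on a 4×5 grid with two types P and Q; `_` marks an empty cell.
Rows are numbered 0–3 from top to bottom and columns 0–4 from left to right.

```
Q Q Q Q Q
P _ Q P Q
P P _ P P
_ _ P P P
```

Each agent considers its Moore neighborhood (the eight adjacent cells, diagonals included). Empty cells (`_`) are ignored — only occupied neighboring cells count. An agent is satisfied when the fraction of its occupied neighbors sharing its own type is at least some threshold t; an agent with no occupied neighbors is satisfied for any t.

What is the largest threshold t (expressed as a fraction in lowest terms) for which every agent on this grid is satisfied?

Row 0: (0,0)Q 1/2 · (0,1)Q 3/4 · (0,2)Q 3/4 · (0,3)Q 4/5 · (0,4)Q 2/3
Row 1: (1,0)P 2/4 · (1,2)Q 3/6 · (1,3)P 2/7 · (1,4)Q 2/5
Row 2: (2,0)P 2/2 · (2,1)P 3/4 · (2,3)P 5/7 · (2,4)P 4/5
Row 3: (3,2)P 3/3 · (3,3)P 4/4 · (3,4)P 3/3
The smallest same-type fraction is 2/7 at (1,3), which reduces to 2/7. Any threshold above that leaves this agent unsatisfied.

2/7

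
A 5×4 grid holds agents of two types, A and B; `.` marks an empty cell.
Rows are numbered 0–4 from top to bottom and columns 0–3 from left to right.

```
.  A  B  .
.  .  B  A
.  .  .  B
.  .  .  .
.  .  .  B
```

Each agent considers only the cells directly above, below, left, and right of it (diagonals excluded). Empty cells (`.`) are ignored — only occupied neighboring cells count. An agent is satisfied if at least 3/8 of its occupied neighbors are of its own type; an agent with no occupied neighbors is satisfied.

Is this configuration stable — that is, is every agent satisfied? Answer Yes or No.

(0,1)A 0/1 unhappy
(0,2)B 1/2 ok
(1,2)B 1/2 ok
(1,3)A 0/2 unhappy
(2,3)B 0/1 unhappy
(4,3)B 0/0 ok
For instance (0,1) has only 0/1 same-type neighbors, below 3/8.

No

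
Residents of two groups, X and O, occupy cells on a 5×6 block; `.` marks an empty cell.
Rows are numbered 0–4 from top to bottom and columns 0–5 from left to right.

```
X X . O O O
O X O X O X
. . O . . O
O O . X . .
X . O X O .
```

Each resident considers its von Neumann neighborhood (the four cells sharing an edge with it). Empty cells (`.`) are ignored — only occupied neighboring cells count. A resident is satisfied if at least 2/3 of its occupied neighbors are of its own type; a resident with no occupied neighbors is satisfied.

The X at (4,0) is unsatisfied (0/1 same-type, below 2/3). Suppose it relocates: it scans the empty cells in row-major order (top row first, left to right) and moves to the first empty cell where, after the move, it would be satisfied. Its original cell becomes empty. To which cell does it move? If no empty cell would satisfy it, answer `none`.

Vacating (4,0). Empty cells in order:
  (0,2): 1/3 same-type → still unsatisfied.
  (2,0): 0/2 same-type → still unsatisfied.
  (2,1): 1/3 same-type → still unsatisfied.
  (2,3): 2/3 same-type → satisfied — stop here.

(2,3)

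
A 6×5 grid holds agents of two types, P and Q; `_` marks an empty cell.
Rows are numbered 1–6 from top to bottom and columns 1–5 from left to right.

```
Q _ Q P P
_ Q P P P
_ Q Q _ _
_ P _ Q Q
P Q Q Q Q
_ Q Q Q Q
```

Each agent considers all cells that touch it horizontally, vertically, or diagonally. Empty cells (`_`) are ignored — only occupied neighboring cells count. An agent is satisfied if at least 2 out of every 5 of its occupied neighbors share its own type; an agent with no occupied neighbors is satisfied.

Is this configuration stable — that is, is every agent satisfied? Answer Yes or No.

No

(1,1)Q 1/1 ok
(1,3)Q 1/4 unhappy
(1,4)P 4/5 ok
(1,5)P 3/3 ok
(2,2)Q 4/5 ok
(2,3)P 2/6 unhappy
(2,4)P 4/6 ok
(2,5)P 3/3 ok
(3,2)Q 2/4 ok
(3,3)Q 3/6 ok
(4,2)P 1/5 unhappy
(4,4)Q 5/5 ok
(4,5)Q 3/3 ok
(5,1)P 1/3 unhappy
(5,2)Q 3/5 ok
(5,3)Q 6/7 ok
(5,4)Q 7/7 ok
(5,5)Q 5/5 ok
(6,2)Q 3/4 ok
(6,3)Q 5/5 ok
(6,4)Q 5/5 ok
(6,5)Q 3/3 ok
For instance (1,3) has only 1/4 same-type neighbors, below 2/5.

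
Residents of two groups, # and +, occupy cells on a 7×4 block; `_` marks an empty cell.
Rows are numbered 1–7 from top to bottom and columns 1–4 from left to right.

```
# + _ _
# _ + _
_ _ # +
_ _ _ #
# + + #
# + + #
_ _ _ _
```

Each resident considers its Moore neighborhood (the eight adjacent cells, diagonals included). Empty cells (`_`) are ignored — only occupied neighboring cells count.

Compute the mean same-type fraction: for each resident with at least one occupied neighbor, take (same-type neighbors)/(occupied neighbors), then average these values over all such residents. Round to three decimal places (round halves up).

(1,1)# 1/2
(1,2)+ 1/3
(2,1)# 1/2
(2,3)+ 2/3
(3,3)# 1/3
(3,4)+ 1/3
(4,4)# 2/4
(5,1)# 1/3
(5,2)+ 3/5
(5,3)+ 3/6
(5,4)# 2/4
(6,1)# 1/3
(6,2)+ 3/5
(6,3)+ 3/5
(6,4)# 1/3
Sum over 15 residents: 1/2 + 1/3 + 1/2 + 2/3 + 1/3 + 1/3 + 2/4 + 1/3 + 3/5 + 3/6 + 2/4 + 1/3 + 3/5 + 3/5 + 1/3 = 209/30; mean = 209/30 ÷ 15 = 209/450 = 0.464444… → 0.464.

0.464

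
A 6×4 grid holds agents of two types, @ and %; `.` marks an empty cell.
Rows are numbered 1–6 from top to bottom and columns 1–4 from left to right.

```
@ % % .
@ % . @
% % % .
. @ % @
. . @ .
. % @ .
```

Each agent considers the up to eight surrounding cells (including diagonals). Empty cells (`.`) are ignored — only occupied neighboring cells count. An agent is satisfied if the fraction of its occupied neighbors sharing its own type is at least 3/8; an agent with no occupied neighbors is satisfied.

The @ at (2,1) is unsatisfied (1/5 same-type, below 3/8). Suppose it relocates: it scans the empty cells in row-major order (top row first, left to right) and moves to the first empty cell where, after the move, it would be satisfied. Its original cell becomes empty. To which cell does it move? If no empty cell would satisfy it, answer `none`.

Vacating (2,1). Empty cells in order:
  (1,4): 1/2 same-type → satisfied — stop here.

(1,4)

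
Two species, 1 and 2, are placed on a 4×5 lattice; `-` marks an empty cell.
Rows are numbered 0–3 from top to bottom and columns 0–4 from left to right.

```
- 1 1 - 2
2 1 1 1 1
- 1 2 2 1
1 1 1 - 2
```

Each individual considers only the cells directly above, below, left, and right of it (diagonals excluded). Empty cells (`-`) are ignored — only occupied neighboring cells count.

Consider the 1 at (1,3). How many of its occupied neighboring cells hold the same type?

2

Occupied neighbors of (1,3): (2,3)=2, (1,2)=1, (1,4)=1.
Same type (1): 2 of 3.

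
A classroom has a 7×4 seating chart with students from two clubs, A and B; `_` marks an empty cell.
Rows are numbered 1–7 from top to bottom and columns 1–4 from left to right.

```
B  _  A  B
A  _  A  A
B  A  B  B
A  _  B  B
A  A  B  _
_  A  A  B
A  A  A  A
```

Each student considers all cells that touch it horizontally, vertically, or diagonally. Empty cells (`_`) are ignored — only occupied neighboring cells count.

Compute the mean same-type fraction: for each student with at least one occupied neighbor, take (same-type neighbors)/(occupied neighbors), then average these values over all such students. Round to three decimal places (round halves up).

0.581

Row 1: (1,1)B 0/1 · (1,3)A 2/3 · (1,4)B 0/3
Row 2: (2,1)A 1/3 · (2,3)A 3/6 · (2,4)A 2/5
Row 3: (3,1)B 0/3 · (3,2)A 3/6 · (3,3)B 3/6 · (3,4)B 3/5
Row 4: (4,1)A 3/4 · (4,3)B 4/6 · (4,4)B 4/4
Row 5: (5,1)A 3/3 · (5,2)A 4/6 · (5,3)B 3/6
Row 6: (6,2)A 6/7 · (6,3)A 5/7 · (6,4)B 1/4
Row 7: (7,1)A 2/2 · (7,2)A 4/4 · (7,3)A 4/5 · (7,4)A 2/3
Sum over 23 students: 0/1 + 2/3 + 0/3 + 1/3 + 3/6 + 2/5 + 0/3 + 3/6 + 3/6 + 3/5 + 3/4 + 4/6 + 4/4 + 3/3 + 4/6 + 3/6 + 6/7 + 5/7 + 1/4 + 2/2 + 4/4 + 4/5 + 2/3 = 468/35; mean = 468/35 ÷ 23 = 468/805 = 0.581366… → 0.581.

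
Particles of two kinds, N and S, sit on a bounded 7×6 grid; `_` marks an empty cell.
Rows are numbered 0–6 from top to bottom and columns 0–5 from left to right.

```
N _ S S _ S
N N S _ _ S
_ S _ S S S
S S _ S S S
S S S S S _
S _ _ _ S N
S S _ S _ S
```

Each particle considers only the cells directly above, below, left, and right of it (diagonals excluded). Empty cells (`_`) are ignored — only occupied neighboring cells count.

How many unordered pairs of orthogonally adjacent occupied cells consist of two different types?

Scan each occupied cell's neighbors to the right and below so each pair is counted once.
From row 0: 0 unlike of 4 pairs (running 0/4).
From row 1: 2 unlike of 4 pairs (running 2/8).
From row 2: 0 unlike of 6 pairs (running 2/14).
From row 3: 0 unlike of 7 pairs (running 2/21).
From row 4: 0 unlike of 6 pairs (running 2/27).
From row 5: 2 unlike of 3 pairs (running 4/30).
From row 6: 0 unlike of 1 pairs (running 4/31).
Total adjacent occupied pairs: 31; unlike-type pairs: 4.

4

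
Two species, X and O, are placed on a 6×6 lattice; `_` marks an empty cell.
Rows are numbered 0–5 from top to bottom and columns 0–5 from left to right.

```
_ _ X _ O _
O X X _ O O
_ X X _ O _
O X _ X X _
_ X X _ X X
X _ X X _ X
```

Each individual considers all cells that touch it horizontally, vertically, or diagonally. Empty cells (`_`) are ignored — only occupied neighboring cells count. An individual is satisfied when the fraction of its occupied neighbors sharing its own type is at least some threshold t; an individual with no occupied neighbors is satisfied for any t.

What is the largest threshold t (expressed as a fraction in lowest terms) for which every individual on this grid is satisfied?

(0,2)X 2/2
(0,4)O 2/2
(1,0)O 0/2
(1,1)X 4/5
(1,2)X 4/4
(1,4)O 3/3
(1,5)O 3/3
(2,1)X 4/6
(2,2)X 5/5
(2,4)O 2/4
(3,0)O 0/3
(3,1)X 4/5
(3,3)X 4/5
(3,4)X 3/4
(4,1)X 4/5
(4,2)X 5/5
(4,4)X 5/5
(4,5)X 3/3
(5,0)X 1/1
(5,2)X 3/3
(5,3)X 3/3
(5,5)X 2/2
The smallest same-type fraction is 0/2 at (1,0), which reduces to 0/1. Any threshold above that leaves this individual unsatisfied.

0/1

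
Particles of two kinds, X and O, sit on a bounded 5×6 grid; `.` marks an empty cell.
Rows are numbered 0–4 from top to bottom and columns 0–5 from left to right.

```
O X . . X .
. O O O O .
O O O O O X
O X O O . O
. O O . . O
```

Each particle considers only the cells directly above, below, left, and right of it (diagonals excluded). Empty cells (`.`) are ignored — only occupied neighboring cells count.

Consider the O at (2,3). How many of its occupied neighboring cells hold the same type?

Occupied neighbors of (2,3): (1,3)=O, (3,3)=O, (2,2)=O, (2,4)=O.
Same type (O): 4 of 4.

4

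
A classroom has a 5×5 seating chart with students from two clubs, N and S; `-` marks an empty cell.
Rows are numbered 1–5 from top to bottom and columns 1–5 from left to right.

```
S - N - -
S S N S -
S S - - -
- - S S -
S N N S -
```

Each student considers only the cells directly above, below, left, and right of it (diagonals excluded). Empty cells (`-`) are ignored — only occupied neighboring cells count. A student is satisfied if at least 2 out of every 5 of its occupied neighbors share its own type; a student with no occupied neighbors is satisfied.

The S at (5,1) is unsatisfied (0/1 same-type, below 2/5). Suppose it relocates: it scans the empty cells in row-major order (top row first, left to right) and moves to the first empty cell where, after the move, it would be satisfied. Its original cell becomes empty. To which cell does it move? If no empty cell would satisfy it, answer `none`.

(1,2)

Vacating (5,1). Empty cells in order:
  (1,2): 2/3 same-type → satisfied — stop here.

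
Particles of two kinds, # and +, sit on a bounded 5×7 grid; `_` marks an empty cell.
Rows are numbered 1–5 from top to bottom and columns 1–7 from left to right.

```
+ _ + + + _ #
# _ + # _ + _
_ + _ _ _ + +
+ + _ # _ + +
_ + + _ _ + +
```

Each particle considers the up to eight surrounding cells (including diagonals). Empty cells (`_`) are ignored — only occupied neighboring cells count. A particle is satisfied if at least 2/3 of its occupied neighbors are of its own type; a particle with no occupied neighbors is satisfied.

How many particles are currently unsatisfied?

(1,1)+ 0/1 unhappy
(1,3)+ 2/3 ok
(1,4)+ 3/4 ok
(1,5)+ 2/3 ok
(1,7)# 0/1 unhappy
(2,1)# 0/2 unhappy
(2,3)+ 3/4 ok
(2,4)# 0/4 unhappy
(2,6)+ 3/4 ok
(3,2)+ 3/4 ok
(3,6)+ 4/4 ok
(3,7)+ 4/4 ok
(4,1)+ 3/3 ok
(4,2)+ 4/4 ok
(4,4)# 0/1 unhappy
(4,6)+ 5/5 ok
(4,7)+ 5/5 ok
(5,2)+ 3/3 ok
(5,3)+ 2/3 ok
(5,6)+ 3/3 ok
(5,7)+ 3/3 ok
Unsatisfied: (1,1), (1,7), (2,1), (2,4), (4,4) — 5 in total.

5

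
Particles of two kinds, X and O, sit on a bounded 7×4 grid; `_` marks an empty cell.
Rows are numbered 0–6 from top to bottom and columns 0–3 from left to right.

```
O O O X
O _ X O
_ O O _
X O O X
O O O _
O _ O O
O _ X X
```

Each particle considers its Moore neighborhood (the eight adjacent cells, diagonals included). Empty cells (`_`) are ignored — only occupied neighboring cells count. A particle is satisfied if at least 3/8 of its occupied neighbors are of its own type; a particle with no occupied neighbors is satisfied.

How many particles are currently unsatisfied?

(0,0)O 2/2 ✓
(0,1)O 3/4 ✓
(0,2)O 2/4 ✓
(0,3)X 1/3 ✗
(1,0)O 3/3 ✓
(1,2)X 1/6 ✗
(1,3)O 2/4 ✓
(2,1)O 4/6 ✓
(2,2)O 4/6 ✓
(3,0)X 0/4 ✗
(3,1)O 6/7 ✓
(3,2)O 5/6 ✓
(3,3)X 0/3 ✗
(4,0)O 3/4 ✓
(4,1)O 6/7 ✓
(4,2)O 5/6 ✓
(5,0)O 3/3 ✓
(5,2)O 3/5 ✓
(5,3)O 2/4 ✓
(6,0)O 1/1 ✓
(6,2)X 1/3 ✗
(6,3)X 1/3 ✗
Unsatisfied: (0,3), (1,2), (3,0), (3,3), (6,2), (6,3) — 6 in total.

6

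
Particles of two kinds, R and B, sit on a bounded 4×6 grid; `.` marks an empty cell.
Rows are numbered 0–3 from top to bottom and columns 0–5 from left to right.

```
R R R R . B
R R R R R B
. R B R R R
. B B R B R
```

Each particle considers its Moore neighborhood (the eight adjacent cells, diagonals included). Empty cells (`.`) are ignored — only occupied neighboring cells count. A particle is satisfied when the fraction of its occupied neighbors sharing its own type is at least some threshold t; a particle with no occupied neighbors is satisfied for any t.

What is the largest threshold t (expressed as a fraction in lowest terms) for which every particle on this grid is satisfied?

0/1

(0,0)R 3/3
(0,1)R 5/5
(0,2)R 5/5
(0,3)R 4/4
(0,5)B 1/2
(1,0)R 4/4
(1,1)R 6/7
(1,2)R 7/8
(1,3)R 6/7
(1,4)R 5/7
(1,5)B 1/4
(2,1)R 3/6
(2,2)B 2/8
(2,3)R 5/8
(2,4)R 6/8
(2,5)R 3/5
(3,1)B 2/3
(3,2)B 2/5
(3,3)R 2/5
(3,4)B 0/5
(3,5)R 2/3
The smallest same-type fraction is 0/5 at (3,4), which reduces to 0/1. Any threshold above that leaves this particle unsatisfied.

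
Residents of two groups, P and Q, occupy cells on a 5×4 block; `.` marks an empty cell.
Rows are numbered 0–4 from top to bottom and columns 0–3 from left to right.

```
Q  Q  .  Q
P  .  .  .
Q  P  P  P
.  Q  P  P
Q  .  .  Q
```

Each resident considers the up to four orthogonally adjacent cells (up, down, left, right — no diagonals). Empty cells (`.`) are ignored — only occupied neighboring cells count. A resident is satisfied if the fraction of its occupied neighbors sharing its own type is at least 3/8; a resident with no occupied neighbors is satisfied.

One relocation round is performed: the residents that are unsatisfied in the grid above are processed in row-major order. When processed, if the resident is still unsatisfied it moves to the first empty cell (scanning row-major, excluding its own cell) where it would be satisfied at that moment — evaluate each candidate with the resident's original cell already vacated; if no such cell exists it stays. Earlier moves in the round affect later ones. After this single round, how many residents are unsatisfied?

1

Initially unsatisfied (in order): (1,0), (2,0), (2,1), (3,1), (4,3).
  (1,0) → (1,1).
  (2,0) → (0,2).
  (2,1): now satisfied by earlier moves; stays.
  (3,1) → (1,0).
  (4,3) → (1,3).
Resulting grid:
Q Q Q Q
Q P . Q
. P P P
. . P P
Q . . .
Unsatisfied now: (1,1).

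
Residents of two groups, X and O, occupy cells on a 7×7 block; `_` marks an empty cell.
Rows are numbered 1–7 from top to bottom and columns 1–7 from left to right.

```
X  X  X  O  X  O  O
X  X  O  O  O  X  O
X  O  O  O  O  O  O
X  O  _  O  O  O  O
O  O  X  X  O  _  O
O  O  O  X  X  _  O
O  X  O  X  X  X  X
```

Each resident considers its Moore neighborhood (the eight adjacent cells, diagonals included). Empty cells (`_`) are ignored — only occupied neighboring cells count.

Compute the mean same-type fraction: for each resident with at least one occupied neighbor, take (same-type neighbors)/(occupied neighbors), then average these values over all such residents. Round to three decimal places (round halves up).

0.650

Row 1: (1,1)X 3/3 · (1,2)X 4/5 · (1,3)X 2/5 · (1,4)O 3/5 · (1,5)X 1/5 · (1,6)O 3/5 · (1,7)O 2/3
Row 2: (2,1)X 4/5 · (2,2)X 5/8 · (2,3)O 5/8 · (2,4)O 6/8 · (2,5)O 6/8 · (2,6)X 1/8 · (2,7)O 4/5
Row 3: (3,1)X 3/5 · (3,2)O 3/7 · (3,3)O 6/7 · (3,4)O 7/7 · (3,5)O 7/8 · (3,6)O 7/8 · (3,7)O 4/5
Row 4: (4,1)X 1/5 · (4,2)O 4/7 · (4,4)O 5/7 · (4,5)O 6/7 · (4,6)O 7/7 · (4,7)O 4/4
Row 5: (5,1)O 4/5 · (5,2)O 5/7 · (5,3)X 2/7 · (5,4)X 3/7 · (5,5)O 3/6 · (5,7)O 3/3
Row 6: (6,1)O 4/5 · (6,2)O 6/8 · (6,3)O 3/8 · (6,4)X 5/8 · (6,5)X 5/6 · (6,7)O 1/3
Row 7: (7,1)O 2/3 · (7,2)X 0/5 · (7,3)O 2/5 · (7,4)X 3/5 · (7,5)X 4/4 · (7,6)X 3/4 · (7,7)X 1/2
Sum over 46 residents: 3/3 + 4/5 + 2/5 + 3/5 + 1/5 + 3/5 + 2/3 + 4/5 + 5/8 + 5/8 + 6/8 + 6/8 + 1/8 + 4/5 + 3/5 + 3/7 + 6/7 + 7/7 + 7/8 + 7/8 + 4/5 + 1/5 + 4/7 + 5/7 + 6/7 + 7/7 + 4/4 + 4/5 + 5/7 + 2/7 + 3/7 + 3/6 + 3/3 + 4/5 + 6/8 + 3/8 + 5/8 + 5/6 + 1/3 + 2/3 + 0/5 + 2/5 + 3/5 + 4/4 + 3/4 + 1/2 = 8367/280; mean = 8367/280 ÷ 46 = 8367/12880 = 0.649611… → 0.650.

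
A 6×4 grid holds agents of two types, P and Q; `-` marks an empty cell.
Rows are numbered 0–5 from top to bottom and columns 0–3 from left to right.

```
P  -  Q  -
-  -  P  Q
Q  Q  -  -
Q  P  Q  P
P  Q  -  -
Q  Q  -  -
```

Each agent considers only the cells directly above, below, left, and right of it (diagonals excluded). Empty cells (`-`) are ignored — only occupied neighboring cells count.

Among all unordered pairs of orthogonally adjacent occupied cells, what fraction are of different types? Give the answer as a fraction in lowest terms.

5/7

Scan each occupied cell's neighbors to the right and below so each pair is counted once.
Row 0: Q(0,2)–P(1,2)≠  → 1/1 unlike.
Row 1: P(1,2)–Q(1,3)≠  → 1/1 unlike.
Row 2: Q(2,0)–Q(2,1)= Q(2,0)–Q(3,0)= Q(2,1)–P(3,1)≠  → 1/3 unlike.
Row 3: Q(3,0)–P(3,1)≠ Q(3,0)–P(4,0)≠ P(3,1)–Q(3,2)≠ P(3,1)–Q(4,1)≠ Q(3,2)–P(3,3)≠  → 5/5 unlike.
Row 4: P(4,0)–Q(4,1)≠ P(4,0)–Q(5,0)≠ Q(4,1)–Q(5,1)=  → 2/3 unlike.
Row 5: Q(5,0)–Q(5,1)=  → 0/1 unlike.
Total adjacent occupied pairs: 14; unlike-type pairs: 10.
10/14 reduces to 5/7.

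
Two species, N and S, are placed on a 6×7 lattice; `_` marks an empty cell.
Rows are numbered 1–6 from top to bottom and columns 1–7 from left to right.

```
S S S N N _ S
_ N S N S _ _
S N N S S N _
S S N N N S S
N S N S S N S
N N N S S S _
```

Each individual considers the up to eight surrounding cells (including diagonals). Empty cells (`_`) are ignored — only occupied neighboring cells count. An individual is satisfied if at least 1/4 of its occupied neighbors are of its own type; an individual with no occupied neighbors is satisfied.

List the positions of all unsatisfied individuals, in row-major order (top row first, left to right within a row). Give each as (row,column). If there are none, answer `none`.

Row 1: (1,1)S 1/2 ✓ · (1,2)S 3/4 ✓ · (1,3)S 2/5 ✓ · (1,4)N 2/5 ✓ · (1,5)N 2/3 ✓ · (1,7)S 0/0 ✓
Row 2: (2,2)N 2/7 ✓ · (2,3)S 3/8 ✓ · (2,4)N 3/8 ✓ · (2,5)S 2/6 ✓
Row 3: (3,1)S 2/4 ✓ · (3,2)N 3/7 ✓ · (3,3)N 5/8 ✓ · (3,4)S 3/8 ✓ · (3,5)S 3/7 ✓ · (3,6)N 1/5 ✗
Row 4: (4,1)S 3/5 ✓ · (4,2)S 3/8 ✓ · (4,3)N 4/8 ✓ · (4,4)N 4/8 ✓ · (4,5)N 3/8 ✓ · (4,6)S 4/7 ✓ · (4,7)S 2/4 ✓
Row 5: (5,1)N 2/5 ✓ · (5,2)S 2/8 ✓ · (5,3)N 4/8 ✓ · (5,4)S 3/8 ✓ · (5,5)S 5/8 ✓ · (5,6)N 1/7 ✗ · (5,7)S 3/4 ✓
Row 6: (6,1)N 2/3 ✓ · (6,2)N 4/5 ✓ · (6,3)N 2/5 ✓ · (6,4)S 3/5 ✓ · (6,5)S 4/5 ✓ · (6,6)S 3/4 ✓

(3,6), (5,6)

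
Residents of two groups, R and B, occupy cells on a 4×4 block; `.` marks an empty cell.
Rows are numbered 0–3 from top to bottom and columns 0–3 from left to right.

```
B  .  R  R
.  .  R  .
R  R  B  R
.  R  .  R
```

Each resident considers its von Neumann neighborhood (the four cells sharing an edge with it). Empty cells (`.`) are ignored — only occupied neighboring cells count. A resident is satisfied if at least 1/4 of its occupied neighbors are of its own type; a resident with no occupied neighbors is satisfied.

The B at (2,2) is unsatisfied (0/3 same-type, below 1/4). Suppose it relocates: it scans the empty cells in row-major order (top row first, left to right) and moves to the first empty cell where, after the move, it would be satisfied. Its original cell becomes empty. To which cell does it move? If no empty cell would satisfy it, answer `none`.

Vacating (2,2). Empty cells in order:
  (0,1): 1/2 same-type → satisfied — stop here.

(0,1)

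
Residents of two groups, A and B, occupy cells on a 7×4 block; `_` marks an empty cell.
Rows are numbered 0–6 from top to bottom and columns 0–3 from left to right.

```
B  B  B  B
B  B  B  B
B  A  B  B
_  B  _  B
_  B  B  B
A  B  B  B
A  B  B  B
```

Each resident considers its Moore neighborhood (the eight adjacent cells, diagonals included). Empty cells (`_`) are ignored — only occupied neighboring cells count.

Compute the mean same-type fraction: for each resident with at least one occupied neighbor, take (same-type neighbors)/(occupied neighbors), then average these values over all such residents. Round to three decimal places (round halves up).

0.826

Row 0: (0,0)B 3/3 · (0,1)B 5/5 · (0,2)B 5/5 · (0,3)B 3/3
Row 1: (1,0)B 4/5 · (1,1)B 7/8 · (1,2)B 7/8 · (1,3)B 5/5
Row 2: (2,0)B 3/4 · (2,1)A 0/6 · (2,2)B 6/7 · (2,3)B 4/4
Row 3: (3,1)B 4/5 · (3,3)B 4/4
Row 4: (4,1)B 4/5 · (4,2)B 7/7 · (4,3)B 4/4
Row 5: (5,0)A 1/4 · (5,1)B 5/7 · (5,2)B 8/8 · (5,3)B 5/5
Row 6: (6,0)A 1/3 · (6,1)B 3/5 · (6,2)B 5/5 · (6,3)B 3/3
Sum over 25 residents: 3/3 + 5/5 + 5/5 + 3/3 + 4/5 + 7/8 + 7/8 + 5/5 + 3/4 + 0/6 + 6/7 + 4/4 + 4/5 + 4/4 + 4/5 + 7/7 + 4/4 + 1/4 + 5/7 + 8/8 + 5/5 + 1/3 + 3/5 + 5/5 + 3/3 = 1735/84; mean = 1735/84 ÷ 25 = 347/420 = 0.826190… → 0.826.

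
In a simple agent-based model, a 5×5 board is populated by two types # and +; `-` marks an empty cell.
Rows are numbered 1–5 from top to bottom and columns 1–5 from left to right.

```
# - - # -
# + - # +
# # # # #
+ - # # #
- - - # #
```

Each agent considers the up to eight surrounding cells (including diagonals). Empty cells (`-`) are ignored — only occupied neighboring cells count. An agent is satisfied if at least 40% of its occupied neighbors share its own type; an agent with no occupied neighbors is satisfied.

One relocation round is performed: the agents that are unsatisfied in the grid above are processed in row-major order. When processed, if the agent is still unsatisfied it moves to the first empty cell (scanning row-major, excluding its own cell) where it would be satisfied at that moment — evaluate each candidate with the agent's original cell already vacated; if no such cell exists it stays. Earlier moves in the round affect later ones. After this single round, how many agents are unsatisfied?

Initially unsatisfied (in order): (2,2), (2,5), (4,1).
  (2,2) → (5,1).
  (2,5) → (5,2).
  (4,1): now satisfied by earlier moves; stays.
Resulting grid:
# - - # -
# - - # -
# # # # #
+ - # # #
+ + - # #
All satisfied now.

0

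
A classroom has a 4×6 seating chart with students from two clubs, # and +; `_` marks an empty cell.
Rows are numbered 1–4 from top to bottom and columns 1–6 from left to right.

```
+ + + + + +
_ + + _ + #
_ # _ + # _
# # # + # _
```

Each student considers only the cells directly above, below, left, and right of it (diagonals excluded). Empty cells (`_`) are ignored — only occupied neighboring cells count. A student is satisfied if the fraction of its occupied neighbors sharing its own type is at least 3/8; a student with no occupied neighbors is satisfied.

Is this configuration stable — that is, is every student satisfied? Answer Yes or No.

Row 1: (1,1)+ 1/1 ok · (1,2)+ 3/3 ok · (1,3)+ 3/3 ok · (1,4)+ 2/2 ok · (1,5)+ 3/3 ok · (1,6)+ 1/2 ok
Row 2: (2,2)+ 2/3 ok · (2,3)+ 2/2 ok · (2,5)+ 1/3 unhappy · (2,6)# 0/2 unhappy
Row 3: (3,2)# 1/2 ok · (3,4)+ 1/2 ok · (3,5)# 1/3 unhappy
Row 4: (4,1)# 1/1 ok · (4,2)# 3/3 ok · (4,3)# 1/2 ok · (4,4)+ 1/3 unhappy · (4,5)# 1/2 ok
For instance (2,5) has only 1/3 same-type neighbors, below 3/8.

No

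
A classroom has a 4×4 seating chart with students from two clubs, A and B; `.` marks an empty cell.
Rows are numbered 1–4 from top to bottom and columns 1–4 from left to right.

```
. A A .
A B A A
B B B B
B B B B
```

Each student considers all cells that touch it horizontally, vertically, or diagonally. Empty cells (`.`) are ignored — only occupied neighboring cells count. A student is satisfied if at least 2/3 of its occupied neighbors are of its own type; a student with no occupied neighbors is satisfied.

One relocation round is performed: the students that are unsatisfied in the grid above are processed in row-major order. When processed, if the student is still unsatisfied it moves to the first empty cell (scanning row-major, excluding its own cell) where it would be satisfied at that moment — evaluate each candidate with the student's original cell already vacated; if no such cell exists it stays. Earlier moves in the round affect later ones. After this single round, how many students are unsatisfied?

Initially unsatisfied (in order): (2,1), (2,2), (2,3), (2,4), (3,4).
  (2,1) → (1,4).
  (2,2) → (2,1).
  (2,3): no empty cell satisfies it; stays.
  (2,4): no empty cell satisfies it; stays.
  (3,4): no empty cell satisfies it; stays.
Resulting grid:
. A A A
B . A A
B B B B
B B B B
Unsatisfied now: (2,3), (2,4), (3,4).

3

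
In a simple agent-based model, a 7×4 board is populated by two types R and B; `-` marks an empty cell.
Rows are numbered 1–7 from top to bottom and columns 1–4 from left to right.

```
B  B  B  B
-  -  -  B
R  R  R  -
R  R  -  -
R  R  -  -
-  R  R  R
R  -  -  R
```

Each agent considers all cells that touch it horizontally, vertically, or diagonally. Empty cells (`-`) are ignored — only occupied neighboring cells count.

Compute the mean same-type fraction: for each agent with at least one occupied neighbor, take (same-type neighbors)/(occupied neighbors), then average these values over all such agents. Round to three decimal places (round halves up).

0.961

Row 1: (1,1)B 1/1 · (1,2)B 2/2 · (1,3)B 3/3 · (1,4)B 2/2
Row 2: (2,4)B 2/3
Row 3: (3,1)R 3/3 · (3,2)R 4/4 · (3,3)R 2/3
Row 4: (4,1)R 5/5 · (4,2)R 6/6
Row 5: (5,1)R 4/4 · (5,2)R 5/5
Row 6: (6,2)R 4/4 · (6,3)R 4/4 · (6,4)R 2/2
Row 7: (7,1)R 1/1 · (7,4)R 2/2
Sum over 17 agents: 1/1 + 2/2 + 3/3 + 2/2 + 2/3 + 3/3 + 4/4 + 2/3 + 5/5 + 6/6 + 4/4 + 5/5 + 4/4 + 4/4 + 2/2 + 1/1 + 2/2 = 49/3; mean = 49/3 ÷ 17 = 49/51 = 0.960784… → 0.961.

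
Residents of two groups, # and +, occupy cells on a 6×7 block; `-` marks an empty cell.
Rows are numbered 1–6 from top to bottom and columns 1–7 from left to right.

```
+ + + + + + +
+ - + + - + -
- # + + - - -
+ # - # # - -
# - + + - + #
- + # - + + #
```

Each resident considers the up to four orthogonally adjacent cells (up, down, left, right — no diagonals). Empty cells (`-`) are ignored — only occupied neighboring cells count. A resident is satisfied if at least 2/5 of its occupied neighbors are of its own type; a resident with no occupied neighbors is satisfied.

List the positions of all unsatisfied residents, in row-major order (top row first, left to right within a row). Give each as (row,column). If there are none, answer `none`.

(4,1), (4,4), (5,1), (6,2), (6,3)

Row 1: (1,1)+ 2/2 satisfied · (1,2)+ 2/2 satisfied · (1,3)+ 3/3 satisfied · (1,4)+ 3/3 satisfied · (1,5)+ 2/2 satisfied · (1,6)+ 3/3 satisfied · (1,7)+ 1/1 satisfied
Row 2: (2,1)+ 1/1 satisfied · (2,3)+ 3/3 satisfied · (2,4)+ 3/3 satisfied · (2,6)+ 1/1 satisfied
Row 3: (3,2)# 1/2 satisfied · (3,3)+ 2/3 satisfied · (3,4)+ 2/3 satisfied
Row 4: (4,1)+ 0/2 not · (4,2)# 1/2 satisfied · (4,4)# 1/3 not · (4,5)# 1/1 satisfied
Row 5: (5,1)# 0/1 not · (5,3)+ 1/2 satisfied · (5,4)+ 1/2 satisfied · (5,6)+ 1/2 satisfied · (5,7)# 1/2 satisfied
Row 6: (6,2)+ 0/1 not · (6,3)# 0/2 not · (6,5)+ 1/1 satisfied · (6,6)+ 2/3 satisfied · (6,7)# 1/2 satisfied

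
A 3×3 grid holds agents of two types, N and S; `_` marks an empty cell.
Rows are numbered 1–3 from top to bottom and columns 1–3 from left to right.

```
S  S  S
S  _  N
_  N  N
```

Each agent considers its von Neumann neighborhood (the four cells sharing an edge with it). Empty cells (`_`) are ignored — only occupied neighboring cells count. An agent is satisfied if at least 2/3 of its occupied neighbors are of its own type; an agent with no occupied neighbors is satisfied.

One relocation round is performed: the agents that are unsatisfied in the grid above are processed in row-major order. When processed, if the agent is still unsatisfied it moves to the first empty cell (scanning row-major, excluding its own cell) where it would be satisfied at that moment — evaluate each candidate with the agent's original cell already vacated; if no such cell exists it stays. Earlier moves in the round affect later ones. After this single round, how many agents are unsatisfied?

2

Initially unsatisfied (in order): (1,3), (2,3).
  (1,3): no empty cell satisfies it; stays.
  (2,3): no empty cell satisfies it; stays.
Resulting grid:
S S S
S _ N
_ N N
Unsatisfied now: (1,3), (2,3).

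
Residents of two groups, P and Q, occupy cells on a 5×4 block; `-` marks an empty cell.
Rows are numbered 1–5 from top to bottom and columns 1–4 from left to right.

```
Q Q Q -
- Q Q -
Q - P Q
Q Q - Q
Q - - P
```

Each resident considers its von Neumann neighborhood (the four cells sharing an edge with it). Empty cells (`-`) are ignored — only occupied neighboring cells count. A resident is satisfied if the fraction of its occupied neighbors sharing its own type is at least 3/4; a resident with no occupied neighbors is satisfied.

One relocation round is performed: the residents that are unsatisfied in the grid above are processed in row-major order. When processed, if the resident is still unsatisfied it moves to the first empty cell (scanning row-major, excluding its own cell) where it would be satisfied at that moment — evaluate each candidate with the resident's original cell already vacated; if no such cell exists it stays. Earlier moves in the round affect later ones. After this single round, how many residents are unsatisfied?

Initially unsatisfied (in order): (2,3), (3,3), (3,4), (4,4), (5,4).
  (2,3) → (1,4).
  (3,3) → (5,3).
  (3,4): now satisfied by earlier moves; stays.
  (4,4) → (2,1).
  (5,4): now satisfied by earlier moves; stays.
Resulting grid:
Q Q Q Q
Q Q - -
Q - - Q
Q Q - -
Q - P P
All satisfied now.

0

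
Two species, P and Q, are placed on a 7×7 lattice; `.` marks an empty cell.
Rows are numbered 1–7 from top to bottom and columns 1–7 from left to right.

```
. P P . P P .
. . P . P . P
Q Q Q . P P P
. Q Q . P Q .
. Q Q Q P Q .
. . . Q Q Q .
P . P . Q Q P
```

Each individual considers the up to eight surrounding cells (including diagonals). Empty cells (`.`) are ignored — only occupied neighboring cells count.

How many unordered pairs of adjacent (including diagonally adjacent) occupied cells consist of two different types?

Scan each occupied cell's neighbors to the right and below (and the two forward diagonals) so each pair is counted once.
Row 1: P(1,2)–P(1,3)= P(1,2)–P(2,3)= P(1,3)–P(2,3)= P(1,5)–P(1,6)= P(1,5)–P(2,5)= P(1,6)–P(2,7)= P(1,6)–P(2,5)=  → 0/7 unlike.
Row 2: P(2,3)–Q(3,3)≠ P(2,3)–Q(3,2)≠ P(2,5)–P(3,5)= P(2,5)–P(3,6)= P(2,7)–P(3,7)= P(2,7)–P(3,6)=  → 2/6 unlike.
Row 3: Q(3,1)–Q(3,2)= Q(3,1)–Q(4,2)= Q(3,2)–Q(3,3)= Q(3,2)–Q(4,2)= Q(3,2)–Q(4,3)= Q(3,3)–Q(4,3)= Q(3,3)–Q(4,2)= P(3,5)–P(3,6)= P(3,5)–P(4,5)= P(3,5)–Q(4,6)≠ P(3,6)–P(3,7)= P(3,6)–Q(4,6)≠ P(3,6)–P(4,5)= P(3,7)–Q(4,6)≠  → 3/14 unlike.
Row 4: Q(4,2)–Q(4,3)= Q(4,2)–Q(5,2)= Q(4,2)–Q(5,3)= Q(4,3)–Q(5,3)= Q(4,3)–Q(5,4)= Q(4,3)–Q(5,2)= P(4,5)–Q(4,6)≠ P(4,5)–P(5,5)= P(4,5)–Q(5,6)≠ P(4,5)–Q(5,4)≠ Q(4,6)–Q(5,6)= Q(4,6)–P(5,5)≠  → 4/12 unlike.
Row 5: Q(5,2)–Q(5,3)= Q(5,3)–Q(5,4)= Q(5,3)–Q(6,4)= Q(5,4)–P(5,5)≠ Q(5,4)–Q(6,4)= Q(5,4)–Q(6,5)= P(5,5)–Q(5,6)≠ P(5,5)–Q(6,5)≠ P(5,5)–Q(6,6)≠ P(5,5)–Q(6,4)≠ Q(5,6)–Q(6,6)= Q(5,6)–Q(6,5)=  → 5/12 unlike.
Row 6: Q(6,4)–Q(6,5)= Q(6,4)–Q(7,5)= Q(6,4)–P(7,3)≠ Q(6,5)–Q(6,6)= Q(6,5)–Q(7,5)= Q(6,5)–Q(7,6)= Q(6,6)–Q(7,6)= Q(6,6)–P(7,7)≠ Q(6,6)–Q(7,5)=  → 2/9 unlike.
Row 7: Q(7,5)–Q(7,6)= Q(7,6)–P(7,7)≠  → 1/2 unlike.
Total adjacent occupied pairs: 62; unlike-type pairs: 17.

17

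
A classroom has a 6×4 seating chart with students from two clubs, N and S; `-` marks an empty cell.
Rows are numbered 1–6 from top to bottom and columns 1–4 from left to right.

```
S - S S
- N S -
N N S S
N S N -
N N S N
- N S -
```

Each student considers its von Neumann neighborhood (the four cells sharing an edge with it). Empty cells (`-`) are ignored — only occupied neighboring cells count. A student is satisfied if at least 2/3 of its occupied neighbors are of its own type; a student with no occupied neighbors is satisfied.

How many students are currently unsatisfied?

10

(1,1)S 0/0 satisfied
(1,3)S 2/2 satisfied
(1,4)S 1/1 satisfied
(2,2)N 1/2 not
(2,3)S 2/3 satisfied
(3,1)N 2/2 satisfied
(3,2)N 2/4 not
(3,3)S 2/4 not
(3,4)S 1/1 satisfied
(4,1)N 2/3 satisfied
(4,2)S 0/4 not
(4,3)N 0/3 not
(5,1)N 2/2 satisfied
(5,2)N 2/4 not
(5,3)S 1/4 not
(5,4)N 0/1 not
(6,2)N 1/2 not
(6,3)S 1/2 not
Unsatisfied: (2,2), (3,2), (3,3), (4,2), (4,3), (5,2), (5,3), (5,4), (6,2), (6,3) — 10 in total.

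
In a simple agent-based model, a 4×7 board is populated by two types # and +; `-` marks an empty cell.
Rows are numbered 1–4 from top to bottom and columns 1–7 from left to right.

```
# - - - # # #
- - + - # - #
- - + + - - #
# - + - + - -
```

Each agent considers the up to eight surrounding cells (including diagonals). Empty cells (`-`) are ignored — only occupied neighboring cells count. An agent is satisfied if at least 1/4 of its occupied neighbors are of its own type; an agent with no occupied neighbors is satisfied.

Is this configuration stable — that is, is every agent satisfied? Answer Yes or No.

Yes

(1,1)# 0/0 ✓
(1,5)# 2/2 ✓
(1,6)# 4/4 ✓
(1,7)# 2/2 ✓
(2,3)+ 2/2 ✓
(2,5)# 2/3 ✓
(2,7)# 3/3 ✓
(3,3)+ 3/3 ✓
(3,4)+ 4/5 ✓
(3,7)# 1/1 ✓
(4,1)# 0/0 ✓
(4,3)+ 2/2 ✓
(4,5)+ 1/1 ✓
All meet the threshold, so the configuration is stable.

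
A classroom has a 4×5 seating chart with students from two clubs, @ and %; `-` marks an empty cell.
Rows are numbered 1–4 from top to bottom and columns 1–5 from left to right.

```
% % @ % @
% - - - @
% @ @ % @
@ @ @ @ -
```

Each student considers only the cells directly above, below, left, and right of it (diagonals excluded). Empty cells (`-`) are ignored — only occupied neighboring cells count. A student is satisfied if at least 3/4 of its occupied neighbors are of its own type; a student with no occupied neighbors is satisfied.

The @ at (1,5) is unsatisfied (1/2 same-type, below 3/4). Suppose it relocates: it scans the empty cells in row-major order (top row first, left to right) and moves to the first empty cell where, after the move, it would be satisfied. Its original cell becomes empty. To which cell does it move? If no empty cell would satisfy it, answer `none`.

(2,3)

Vacating (1,5). Empty cells in order:
  (2,2): 1/3 same-type → still unsatisfied.
  (2,3): 2/2 same-type → satisfied — stop here.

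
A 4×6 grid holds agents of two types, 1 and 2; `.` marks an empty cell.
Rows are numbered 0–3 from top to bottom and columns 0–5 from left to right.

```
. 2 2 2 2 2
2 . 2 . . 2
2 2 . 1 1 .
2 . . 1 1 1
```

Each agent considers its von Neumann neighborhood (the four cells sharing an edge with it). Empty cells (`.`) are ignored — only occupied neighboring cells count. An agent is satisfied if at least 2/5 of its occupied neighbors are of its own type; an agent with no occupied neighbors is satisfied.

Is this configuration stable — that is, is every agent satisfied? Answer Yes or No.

(0,1)2 1/1 ok
(0,2)2 3/3 ok
(0,3)2 2/2 ok
(0,4)2 2/2 ok
(0,5)2 2/2 ok
(1,0)2 1/1 ok
(1,2)2 1/1 ok
(1,5)2 1/1 ok
(2,0)2 3/3 ok
(2,1)2 1/1 ok
(2,3)1 2/2 ok
(2,4)1 2/2 ok
(3,0)2 1/1 ok
(3,3)1 2/2 ok
(3,4)1 3/3 ok
(3,5)1 1/1 ok
All meet the threshold, so the configuration is stable.

Yes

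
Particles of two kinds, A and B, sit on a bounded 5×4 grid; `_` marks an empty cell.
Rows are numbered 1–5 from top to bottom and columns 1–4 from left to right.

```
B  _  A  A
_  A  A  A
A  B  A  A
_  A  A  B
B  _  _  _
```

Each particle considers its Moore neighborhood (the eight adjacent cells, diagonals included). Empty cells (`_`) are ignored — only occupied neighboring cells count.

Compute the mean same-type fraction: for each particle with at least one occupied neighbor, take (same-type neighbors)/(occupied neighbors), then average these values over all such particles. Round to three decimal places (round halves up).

0.567

(1,1)B 0/1
(1,3)A 4/4
(1,4)A 3/3
(2,2)A 4/6
(2,3)A 6/7
(2,4)A 5/5
(3,1)A 2/3
(3,2)B 0/6
(3,3)A 6/8
(3,4)A 4/5
(4,2)A 3/5
(4,3)A 3/5
(4,4)B 0/3
(5,1)B 0/1
Sum over 14 particles: 0/1 + 4/4 + 3/3 + 4/6 + 6/7 + 5/5 + 2/3 + 0/6 + 6/8 + 4/5 + 3/5 + 3/5 + 0/3 + 0/1 = 667/84; mean = 667/84 ÷ 14 = 667/1176 = 0.567176… → 0.567.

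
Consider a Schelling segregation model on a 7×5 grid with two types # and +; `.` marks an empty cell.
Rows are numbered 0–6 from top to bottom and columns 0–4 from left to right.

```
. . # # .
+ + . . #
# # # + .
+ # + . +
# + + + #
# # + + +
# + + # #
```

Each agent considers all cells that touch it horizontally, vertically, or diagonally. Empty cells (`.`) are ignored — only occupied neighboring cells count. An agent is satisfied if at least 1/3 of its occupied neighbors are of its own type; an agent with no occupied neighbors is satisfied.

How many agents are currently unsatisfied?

(0,2)# 1/2 satisfied
(0,3)# 2/2 satisfied
(1,0)+ 1/3 satisfied
(1,1)+ 1/5 not
(1,4)# 1/2 satisfied
(2,0)# 2/5 satisfied
(2,1)# 3/7 satisfied
(2,2)# 2/5 satisfied
(2,3)+ 2/4 satisfied
(3,0)+ 1/5 not
(3,1)# 4/8 satisfied
(3,2)+ 4/7 satisfied
(3,4)+ 2/3 satisfied
(4,0)# 3/5 satisfied
(4,1)+ 4/8 satisfied
(4,2)+ 5/7 satisfied
(4,3)+ 6/7 satisfied
(4,4)# 0/4 not
(5,0)# 3/5 satisfied
(5,1)# 3/8 satisfied
(5,2)+ 6/8 satisfied
(5,3)+ 5/8 satisfied
(5,4)+ 2/5 satisfied
(6,0)# 2/3 satisfied
(6,1)+ 2/5 satisfied
(6,2)+ 3/5 satisfied
(6,3)# 1/5 not
(6,4)# 1/3 satisfied
Unsatisfied: (1,1), (3,0), (4,4), (6,3) — 4 in total.

4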